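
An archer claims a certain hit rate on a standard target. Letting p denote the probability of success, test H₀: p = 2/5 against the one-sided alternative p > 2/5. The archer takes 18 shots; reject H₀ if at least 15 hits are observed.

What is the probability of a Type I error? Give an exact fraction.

Under H₀, Y ~ Binomial(18, 2/5), and α = P(Y ≥ 15).
Adding the binomial terms for j = 15 through 18 with p = 2/5 yields 163905536/762939453125.

163905536/762939453125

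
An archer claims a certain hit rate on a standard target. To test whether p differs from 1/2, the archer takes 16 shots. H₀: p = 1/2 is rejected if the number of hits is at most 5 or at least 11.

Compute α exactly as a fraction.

α = P(K ≤ 5 or K ≥ 11 | p = 1/2), K ~ Binomial(16, 1/2).
Each tail has probability (1 + 16 + 120 + 560 + 1820 + 4368)/65536; doubling gives α = 13770/65536 = 6885/32768.

6885/32768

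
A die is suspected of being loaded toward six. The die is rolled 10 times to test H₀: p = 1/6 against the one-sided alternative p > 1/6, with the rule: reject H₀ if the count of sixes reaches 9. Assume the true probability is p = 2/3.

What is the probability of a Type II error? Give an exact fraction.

β = P(fail to reject H₀ | Ha true) = P(S ≤ 8 | p = 2/3), S ~ Binomial(10, 2/3).
Equivalently, β = 1 − P(S ≥ 9) = 17635/19683.

17635/19683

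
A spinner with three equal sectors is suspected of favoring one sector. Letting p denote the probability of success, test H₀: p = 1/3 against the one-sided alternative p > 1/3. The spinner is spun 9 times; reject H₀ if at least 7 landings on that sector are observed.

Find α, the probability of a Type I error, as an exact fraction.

α = P(reject H₀ | H₀ true) = P(Y ≥ 7 | p = 1/3), with Y ~ Binomial(9, 1/3).
Summing C(9,j)(1/3)^j(2/3)^{9−j} for j = 7,…,9 gives 163/19683.

163/19683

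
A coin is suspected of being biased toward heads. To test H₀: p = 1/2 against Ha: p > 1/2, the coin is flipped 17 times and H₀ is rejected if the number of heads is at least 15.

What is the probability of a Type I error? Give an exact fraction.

77/65536

Under H₀, K ~ Binomial(17, 1/2), and α = P(K ≥ 15).
P(K ≥ 15) = [C(17,15) + C(17,16) + C(17,17)] / 2^17 = (136 + 17 + 1) / 131072 = 154/131072 = 77/65536.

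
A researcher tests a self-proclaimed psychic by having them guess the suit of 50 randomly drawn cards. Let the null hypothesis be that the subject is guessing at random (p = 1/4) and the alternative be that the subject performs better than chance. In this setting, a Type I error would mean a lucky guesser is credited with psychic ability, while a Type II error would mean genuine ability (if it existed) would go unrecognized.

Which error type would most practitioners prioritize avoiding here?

Type I error

The Type I consequence (a lucky guesser is credited with psychic ability) is more severe than the Type II consequence (genuine ability (if it existed) would go unrecognized).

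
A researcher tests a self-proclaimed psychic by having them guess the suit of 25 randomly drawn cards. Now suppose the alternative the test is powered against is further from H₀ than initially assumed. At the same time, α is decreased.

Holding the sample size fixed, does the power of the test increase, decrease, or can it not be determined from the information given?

Cannot be determined from the information given.

The first change alone would make β decrease; the second alone would make β increase. Which effect dominates depends on the magnitudes, which are not given.
Since power = 1 − β, the effect on power is likewise indeterminate.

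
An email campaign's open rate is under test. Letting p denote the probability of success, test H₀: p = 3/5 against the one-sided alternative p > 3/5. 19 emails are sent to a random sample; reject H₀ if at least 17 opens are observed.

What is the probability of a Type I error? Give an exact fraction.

α = P(reject H₀ | H₀ true) = P(S ≥ 17 | p = 3/5), with S ~ Binomial(19, 3/5).
Adding the binomial terms for j = 17 through 19 with p = 3/5 yields 104216111541/19073486328125.

104216111541/19073486328125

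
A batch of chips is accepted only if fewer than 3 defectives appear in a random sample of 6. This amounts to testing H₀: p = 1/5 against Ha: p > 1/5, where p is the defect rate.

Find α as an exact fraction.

Under H₀, Y ~ Binomial(6, 1/5); the Type I error rate is P(Y ≥ 3).
Computing the lower-tail complement: 1 − 2816/3125 = 309/3125.

309/3125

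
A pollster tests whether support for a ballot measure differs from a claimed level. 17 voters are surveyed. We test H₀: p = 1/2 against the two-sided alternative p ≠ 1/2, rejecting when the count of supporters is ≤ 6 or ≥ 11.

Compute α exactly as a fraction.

10889/32768

Under H₀, K ~ Binomial(17, 1/2); α is the probability of landing in either tail, P(K ≤ 6) + P(K ≥ 11).
The two tails are symmetric, so α = 2·(1 + 17 + 136 + 680 + 2380 + 6188 + 12376)/2^17 = 43556/131072 = 10889/32768.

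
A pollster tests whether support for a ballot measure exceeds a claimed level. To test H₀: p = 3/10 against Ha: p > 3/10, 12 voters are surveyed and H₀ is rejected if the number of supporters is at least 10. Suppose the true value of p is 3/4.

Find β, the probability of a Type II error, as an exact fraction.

10222777/16777216

A Type II error is failing to reject when Ha holds: with p = 3/4, β = P(Y ≤ 9).
Equivalently, β = 1 − P(Y ≥ 10) = 10222777/16777216.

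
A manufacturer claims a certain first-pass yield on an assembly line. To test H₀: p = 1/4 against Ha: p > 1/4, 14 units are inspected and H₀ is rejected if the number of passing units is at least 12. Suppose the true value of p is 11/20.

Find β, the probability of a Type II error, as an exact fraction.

805268516435735481/819200000000000000

β = P(fail to reject H₀ | Ha true) = P(X ≤ 11 | p = 11/20), X ~ Binomial(14, 11/20).
Adding the binomial probabilities P(X=0)+…+P(X=11) at p = 11/20 gives 805268516435735481/819200000000000000.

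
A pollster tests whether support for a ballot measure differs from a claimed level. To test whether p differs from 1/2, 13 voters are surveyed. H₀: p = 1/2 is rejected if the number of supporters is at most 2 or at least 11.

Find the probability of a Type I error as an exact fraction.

23/1024

The significance level is the null-hypothesis probability of the rejection region {≤2} ∪ {≥11}.
Each tail has probability (1 + 13 + 78)/8192; doubling gives α = 184/8192 = 23/1024.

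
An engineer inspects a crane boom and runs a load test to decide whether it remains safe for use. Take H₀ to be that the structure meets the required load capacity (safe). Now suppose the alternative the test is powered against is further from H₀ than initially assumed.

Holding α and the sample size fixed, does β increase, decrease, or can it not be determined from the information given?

The further the true parameter sits from the null value, the more of the Ha sampling distribution falls in the rejection region.

It decreases.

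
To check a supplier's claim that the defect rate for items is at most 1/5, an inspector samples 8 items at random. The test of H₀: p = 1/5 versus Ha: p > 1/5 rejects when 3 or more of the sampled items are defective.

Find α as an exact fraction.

The significance level is the probability, assuming p = 1/5, of seeing 3 or more defectives in 8 draws.
Via the complement, α = 1 − Σ_{j=0}^{2} C(8,j)(1/5)^j(4/5)^{8-j} = 79329/390625.

79329/390625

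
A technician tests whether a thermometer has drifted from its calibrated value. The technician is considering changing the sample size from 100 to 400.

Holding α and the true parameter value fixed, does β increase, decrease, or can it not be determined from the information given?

More data shrinks sampling variability; the test statistic under Ha concentrates further from the null value, making rejection more likely.

It decreases.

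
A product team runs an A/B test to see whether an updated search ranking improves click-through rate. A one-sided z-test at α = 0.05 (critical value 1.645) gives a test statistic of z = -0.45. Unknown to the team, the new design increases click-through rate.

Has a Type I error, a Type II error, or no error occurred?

The conventional null hypothesis is that the new design has no effect on click-through rate.
Since z = -0.45 ≤ z* = 1.645, H₀ is not rejected.
H₀ is false (actually the new design increases click-through rate).
Failing to reject a false H₀ is a Type II error.

Type II error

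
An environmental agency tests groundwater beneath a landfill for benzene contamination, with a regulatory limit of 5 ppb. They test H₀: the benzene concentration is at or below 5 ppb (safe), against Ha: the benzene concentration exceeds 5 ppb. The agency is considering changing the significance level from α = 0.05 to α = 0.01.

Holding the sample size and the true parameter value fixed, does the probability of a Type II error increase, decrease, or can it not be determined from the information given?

It increases.

A smaller α moves the rejection region further into the tail. With the alternative true, more outcomes now fall outside the rejection region, so failing to reject becomes more likely.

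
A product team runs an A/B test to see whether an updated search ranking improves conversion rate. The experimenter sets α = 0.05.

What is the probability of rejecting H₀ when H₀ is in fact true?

0.05

The significance level α is, by definition, the probability of a Type I error — P(reject H₀ | H₀ true).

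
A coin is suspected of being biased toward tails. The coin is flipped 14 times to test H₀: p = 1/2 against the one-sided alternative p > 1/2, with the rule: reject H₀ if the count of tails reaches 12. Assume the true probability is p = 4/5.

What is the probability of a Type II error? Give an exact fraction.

3368829417/6103515625

A Type II error is failing to reject when Ha holds: with p = 4/5, β = P(S ≤ 11).
Summing C(14,j)·(4/5)^j·(1/5)^{14-j} for j = 0..11 gives 3368829417/6103515625.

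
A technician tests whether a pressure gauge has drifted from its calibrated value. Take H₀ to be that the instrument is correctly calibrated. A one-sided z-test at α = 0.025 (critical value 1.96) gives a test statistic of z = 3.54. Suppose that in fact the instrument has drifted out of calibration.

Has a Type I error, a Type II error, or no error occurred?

Since z = 3.54 > z* = 1.96, H₀ is rejected.
H₀ is false (actually the instrument has drifted out of calibration).
The decision matches the true state — no error.

No error (correct decision).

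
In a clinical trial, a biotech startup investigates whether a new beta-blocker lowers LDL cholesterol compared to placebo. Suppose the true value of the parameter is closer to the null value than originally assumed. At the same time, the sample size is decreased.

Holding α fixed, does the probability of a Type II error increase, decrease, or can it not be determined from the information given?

It increases.

A smaller departure from H₀ means the test statistic under Ha is distributed closer to where it would be under H₀; rejection becomes less likely. A smaller sample increases the standard error, so the sampling distributions under H₀ and Ha overlap more. Both changes push β in the same direction.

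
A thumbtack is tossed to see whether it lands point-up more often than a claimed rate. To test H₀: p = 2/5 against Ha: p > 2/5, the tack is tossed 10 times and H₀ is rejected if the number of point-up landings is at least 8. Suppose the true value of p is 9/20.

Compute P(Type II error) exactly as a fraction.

2489876891491/2560000000000

β = P(fail to reject H₀ | Ha true) = P(K ≤ 7 | p = 9/20), K ~ Binomial(10, 9/20).
Adding the binomial probabilities P(K=0)+…+P(K=7) at p = 9/20 gives 2489876891491/2560000000000.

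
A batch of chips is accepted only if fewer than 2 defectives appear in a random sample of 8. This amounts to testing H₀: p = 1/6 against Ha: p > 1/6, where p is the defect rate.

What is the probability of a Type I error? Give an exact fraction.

663991/1679616

α = P(reject H₀ | H₀ true) = P(K ≥ 2 | p = 1/6), K ~ Binomial(8, 1/6).
α = 1 − P(K ≤ 1) = 1 − 1015625/1679616 = 663991/1679616.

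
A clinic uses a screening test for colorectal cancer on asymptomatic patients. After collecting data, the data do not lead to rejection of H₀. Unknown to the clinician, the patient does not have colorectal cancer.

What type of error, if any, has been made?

The conventional null hypothesis here is that the patient does not have colorectal cancer.
The test retained a true H₀ — the decision matches the true state.

No error — this is a correct decision.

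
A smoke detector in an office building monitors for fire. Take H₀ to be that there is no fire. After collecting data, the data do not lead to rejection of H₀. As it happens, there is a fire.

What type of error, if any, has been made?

H₀ was not rejected, but H₀ is actually false.
Failing to reject a false null hypothesis is a Type II error (false negative).

Type II error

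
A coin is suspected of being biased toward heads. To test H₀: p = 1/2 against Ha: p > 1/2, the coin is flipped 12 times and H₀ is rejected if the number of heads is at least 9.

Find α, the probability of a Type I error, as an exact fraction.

The Type I error probability is α = P(K ≥ 9) computed under H₀, where K ~ Binomial(12, 1/2).
That's C(12,9) + C(12,10) + C(12,11) + C(12,12) over 2^12, i.e. (220 + 66 + 12 + 1)/4096 = 299/4096.

299/4096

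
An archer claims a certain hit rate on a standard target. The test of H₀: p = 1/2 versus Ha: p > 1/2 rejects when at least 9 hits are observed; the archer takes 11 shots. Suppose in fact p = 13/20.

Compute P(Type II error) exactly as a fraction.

A Type II error is failing to reject when Ha holds: with p = 13/20, β = P(K ≤ 8).
Summing C(11,j)·(13/20)^j·(7/20)^{11-j} for j = 0..8 gives 32762721984671/40960000000000.

32762721984671/40960000000000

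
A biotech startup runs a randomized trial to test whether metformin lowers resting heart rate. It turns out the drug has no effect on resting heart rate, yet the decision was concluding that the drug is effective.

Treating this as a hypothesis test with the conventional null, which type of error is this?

The null hypothesis here is that the drug has no effect on resting heart rate.
'Concluding that the drug is effective' corresponds to rejecting H₀.
H₀ was rejected but H₀ is true — a Type I error (false positive).

Type I error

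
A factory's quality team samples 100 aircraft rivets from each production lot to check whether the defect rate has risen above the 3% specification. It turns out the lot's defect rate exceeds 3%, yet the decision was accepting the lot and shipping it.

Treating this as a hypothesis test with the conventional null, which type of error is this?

Type II error

The null hypothesis here is that the lot's defect rate is 3% (within specification).
'Accepting the lot and shipping it' corresponds to failing to reject H₀.
H₀ was not rejected but H₀ is false — a Type II error (false negative).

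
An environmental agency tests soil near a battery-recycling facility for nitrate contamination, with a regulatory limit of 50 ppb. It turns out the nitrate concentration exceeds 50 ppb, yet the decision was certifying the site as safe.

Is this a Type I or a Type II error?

The null hypothesis here is that the nitrate concentration is at or below 50 ppb (safe).
'Certifying the site as safe' corresponds to failing to reject H₀.
H₀ was not rejected but H₀ is false — a Type II error (false negative).

Type II error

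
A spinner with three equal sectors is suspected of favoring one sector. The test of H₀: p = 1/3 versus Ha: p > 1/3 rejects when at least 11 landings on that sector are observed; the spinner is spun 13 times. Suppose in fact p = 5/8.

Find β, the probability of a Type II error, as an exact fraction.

β = P(fail to reject H₀ | Ha true) = P(Y ≤ 10 | p = 5/8), Y ~ Binomial(13, 5/8).
Equivalently, β = 1 − P(Y ≥ 11) = 252368141319/274877906944.

252368141319/274877906944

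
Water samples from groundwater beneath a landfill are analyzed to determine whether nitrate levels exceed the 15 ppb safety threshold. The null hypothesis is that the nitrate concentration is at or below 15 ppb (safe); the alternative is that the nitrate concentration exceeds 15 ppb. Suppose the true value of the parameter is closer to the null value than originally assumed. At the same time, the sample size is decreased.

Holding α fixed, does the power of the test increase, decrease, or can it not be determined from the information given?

It decreases.

When the true parameter is near the null value, the test has a harder time distinguishing Ha from H₀. Reducing n widens both sampling distributions, so the test has less ability to distinguish Ha from H₀. Both changes push β in the same direction.
Since power = 1 − β and β increases, power decreases.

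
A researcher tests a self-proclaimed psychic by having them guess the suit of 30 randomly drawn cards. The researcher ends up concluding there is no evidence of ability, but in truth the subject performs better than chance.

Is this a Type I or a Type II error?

The null hypothesis here is that the subject is guessing at random (p = 1/4).
'Concluding there is no evidence of ability' corresponds to failing to reject H₀.
H₀ was not rejected but H₀ is false — a Type II error (false negative).

Type II error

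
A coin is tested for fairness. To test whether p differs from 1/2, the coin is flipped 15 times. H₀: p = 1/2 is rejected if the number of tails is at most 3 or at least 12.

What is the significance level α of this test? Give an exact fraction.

9/256

Under H₀, Y ~ Binomial(15, 1/2); α is the probability of landing in either tail, P(Y ≤ 3) + P(Y ≥ 12).
Each tail has probability (1 + 15 + 105 + 455)/32768; doubling gives α = 1152/32768 = 9/256.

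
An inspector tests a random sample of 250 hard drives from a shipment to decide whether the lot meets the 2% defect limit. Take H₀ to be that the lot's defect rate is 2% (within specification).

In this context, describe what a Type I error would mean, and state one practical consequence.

A Type I error would mean concluding that the lot's defect rate exceeds 2% when in fact the lot's defect rate is 2% (within specification). Consequence: an acceptable shipment is needlessly reworked at extra cost.

A Type I error is rejecting H₀ when H₀ is true.
Here that means rejecting the lot and scrapping or reworking it when actually the lot's defect rate is 2% (within specification).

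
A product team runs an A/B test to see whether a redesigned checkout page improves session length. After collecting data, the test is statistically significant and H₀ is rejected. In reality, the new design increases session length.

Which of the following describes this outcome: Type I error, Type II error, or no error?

The conventional null hypothesis here is that the new design has no effect on session length.
The test rejected a false H₀ — the decision matches the true state.

Neither — the decision is correct.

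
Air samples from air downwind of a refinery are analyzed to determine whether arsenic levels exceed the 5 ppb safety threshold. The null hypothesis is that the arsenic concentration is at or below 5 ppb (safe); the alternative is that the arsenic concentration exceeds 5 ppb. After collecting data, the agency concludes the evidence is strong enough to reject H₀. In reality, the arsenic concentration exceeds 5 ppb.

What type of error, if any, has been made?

Neither — the decision is correct.

The test rejected a false H₀ — the decision matches the true state.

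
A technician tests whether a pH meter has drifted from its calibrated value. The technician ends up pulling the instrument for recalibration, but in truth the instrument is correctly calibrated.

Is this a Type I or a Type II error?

Type I error

The null hypothesis here is that the instrument is correctly calibrated.
'Pulling the instrument for recalibration' corresponds to rejecting H₀.
H₀ was rejected but H₀ is true — a Type I error (false positive).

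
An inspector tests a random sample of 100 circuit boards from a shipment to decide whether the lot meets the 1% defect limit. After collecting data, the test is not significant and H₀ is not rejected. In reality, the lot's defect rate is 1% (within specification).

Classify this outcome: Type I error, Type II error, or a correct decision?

Neither — the decision is correct.

The conventional null hypothesis here is that the lot's defect rate is 1% (within specification).
The test retained a true H₀ — the decision matches the true state.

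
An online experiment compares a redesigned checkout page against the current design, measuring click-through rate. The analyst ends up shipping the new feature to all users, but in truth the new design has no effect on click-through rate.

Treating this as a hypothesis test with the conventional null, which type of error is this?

Type I error

The null hypothesis here is that the new design has no effect on click-through rate.
'Shipping the new feature to all users' corresponds to rejecting H₀.
H₀ was rejected but H₀ is true — a Type I error (false positive).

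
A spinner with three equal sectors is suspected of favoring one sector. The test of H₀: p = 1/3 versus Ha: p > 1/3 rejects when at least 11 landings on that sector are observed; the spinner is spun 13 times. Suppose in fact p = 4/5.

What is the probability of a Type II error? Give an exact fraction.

608334741/1220703125

A Type II error is failing to reject when Ha holds: with p = 4/5, β = P(S ≤ 10).
Equivalently, β = 1 − P(S ≥ 11) = 608334741/1220703125.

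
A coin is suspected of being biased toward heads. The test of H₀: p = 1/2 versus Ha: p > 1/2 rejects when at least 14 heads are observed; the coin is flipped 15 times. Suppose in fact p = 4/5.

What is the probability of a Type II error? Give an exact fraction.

25417304461/30517578125

β = P(fail to reject H₀ | Ha true) = P(Y ≤ 13 | p = 4/5), Y ~ Binomial(15, 4/5).
Summing C(15,j)·(4/5)^j·(1/5)^{15-j} for j = 0..13 gives 25417304461/30517578125.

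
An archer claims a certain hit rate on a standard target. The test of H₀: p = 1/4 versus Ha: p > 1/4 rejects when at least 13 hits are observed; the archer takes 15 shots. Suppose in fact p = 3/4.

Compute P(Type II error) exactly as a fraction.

A Type II error is failing to reject when Ha holds: with p = 3/4, β = P(Y ≤ 12).
Summing C(15,j)·(3/4)^j·(1/4)^{15-j} for j = 0..12 gives 820244467/1073741824.

820244467/1073741824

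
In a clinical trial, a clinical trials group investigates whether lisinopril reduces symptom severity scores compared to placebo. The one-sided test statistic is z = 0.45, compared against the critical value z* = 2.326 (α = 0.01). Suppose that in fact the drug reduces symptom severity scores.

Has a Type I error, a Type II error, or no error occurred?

The conventional null hypothesis is that the drug has no effect on symptom severity scores.
Since z = 0.45 ≤ z* = 2.326, H₀ is not rejected.
H₀ is false (actually the drug reduces symptom severity scores).
Failing to reject a false H₀ is a Type II error.

Type II error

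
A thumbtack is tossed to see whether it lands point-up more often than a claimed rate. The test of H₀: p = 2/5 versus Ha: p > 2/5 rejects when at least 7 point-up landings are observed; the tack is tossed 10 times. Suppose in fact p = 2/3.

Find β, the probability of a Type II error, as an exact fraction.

β = P(fail to reject H₀ | Ha true) = P(K ≤ 6 | p = 2/3), K ~ Binomial(10, 2/3).
Summing C(10,j)·(2/3)^j·(1/3)^{10-j} for j = 0..6 gives 8675/19683.

8675/19683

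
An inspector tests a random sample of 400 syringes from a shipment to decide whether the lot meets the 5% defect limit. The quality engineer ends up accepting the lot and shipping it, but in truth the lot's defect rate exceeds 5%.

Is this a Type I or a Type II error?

The null hypothesis here is that the lot's defect rate is 5% (within specification).
'Accepting the lot and shipping it' corresponds to failing to reject H₀.
H₀ was not rejected but H₀ is false — a Type II error (false negative).

Type II error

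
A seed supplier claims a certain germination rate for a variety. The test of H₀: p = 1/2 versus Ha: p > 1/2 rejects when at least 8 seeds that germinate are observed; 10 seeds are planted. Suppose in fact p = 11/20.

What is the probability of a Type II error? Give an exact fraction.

2305127290491/2560000000000

Under the alternative p = 11/20, X ~ Binomial(10, 11/20); β is the probability the test does not reject, P(X < 8).
Summing C(10,j)·(11/20)^j·(9/20)^{10-j} for j = 0..7 gives 2305127290491/2560000000000.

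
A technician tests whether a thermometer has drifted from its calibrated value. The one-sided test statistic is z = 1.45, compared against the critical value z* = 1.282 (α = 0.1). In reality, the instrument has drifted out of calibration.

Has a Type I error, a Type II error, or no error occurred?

No error (correct decision).

The conventional null hypothesis is that the instrument is correctly calibrated.
Since z = 1.45 > z* = 1.282, H₀ is rejected.
H₀ is false (actually the instrument has drifted out of calibration).
The decision matches the true state — no error.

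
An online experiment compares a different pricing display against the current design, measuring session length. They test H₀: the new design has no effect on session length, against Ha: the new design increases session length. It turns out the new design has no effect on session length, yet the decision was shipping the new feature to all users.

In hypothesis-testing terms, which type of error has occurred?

'Shipping the new feature to all users' corresponds to rejecting H₀.
H₀ was rejected but H₀ is true — a Type I error (false positive).

Type I error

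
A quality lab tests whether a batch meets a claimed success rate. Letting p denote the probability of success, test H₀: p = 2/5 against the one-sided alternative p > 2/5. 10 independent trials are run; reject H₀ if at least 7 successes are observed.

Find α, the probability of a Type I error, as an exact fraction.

α = P(reject H₀ | H₀ true) = P(Y ≥ 7 | p = 2/5), with Y ~ Binomial(10, 2/5).
Summing C(10,j)(2/5)^j(3/5)^{10−j} for j = 7,…,10 gives 534784/9765625.

534784/9765625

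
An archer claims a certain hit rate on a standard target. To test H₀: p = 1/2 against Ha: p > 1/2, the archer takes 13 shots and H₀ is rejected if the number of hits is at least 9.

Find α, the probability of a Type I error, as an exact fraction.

α = P(reject H₀ | H₀ true) = P(Y ≥ 9 | p = 1/2), with Y ~ Binomial(13, 1/2).
That's C(13,9) + C(13,10) + C(13,11) + C(13,12) + C(13,13) over 2^13, i.e. (715 + 286 + 78 + 13 + 1)/8192 = 1093/8192.

1093/8192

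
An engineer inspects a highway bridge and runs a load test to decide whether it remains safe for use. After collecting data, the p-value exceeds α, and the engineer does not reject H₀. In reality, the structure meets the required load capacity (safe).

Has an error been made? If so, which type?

No error — this is a correct decision.

The conventional null hypothesis here is that the structure meets the required load capacity (safe).
The test retained a true H₀ — the decision matches the true state.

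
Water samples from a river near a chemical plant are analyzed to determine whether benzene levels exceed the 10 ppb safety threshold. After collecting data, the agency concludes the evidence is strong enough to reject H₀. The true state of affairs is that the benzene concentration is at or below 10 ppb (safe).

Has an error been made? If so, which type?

Type I error

The conventional null hypothesis here is that the benzene concentration is at or below 10 ppb (safe).
H₀ was rejected, but H₀ is actually true.
Rejecting a true null hypothesis is a Type I error (false positive).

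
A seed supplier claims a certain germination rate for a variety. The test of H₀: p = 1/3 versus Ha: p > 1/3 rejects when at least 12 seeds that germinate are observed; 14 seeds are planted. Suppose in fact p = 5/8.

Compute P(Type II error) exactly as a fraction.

A Type II error is failing to reject when Ha holds: with p = 5/8, β = P(S ≤ 11).
Adding the binomial probabilities P(S=0)+…+P(S=11) at p = 5/8 gives 2070361146177/2199023255552.

2070361146177/2199023255552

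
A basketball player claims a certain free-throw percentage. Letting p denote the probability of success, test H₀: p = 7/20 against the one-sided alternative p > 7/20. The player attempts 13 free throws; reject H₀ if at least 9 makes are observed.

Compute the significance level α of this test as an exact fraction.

206011579958513/16384000000000000

α = P(reject H₀ | H₀ true) = P(Y ≥ 9 | p = 7/20), with Y ~ Binomial(13, 7/20).
Summing C(13,j)(7/20)^j(13/20)^{13−j} for j = 9,…,13 gives 206011579958513/16384000000000000.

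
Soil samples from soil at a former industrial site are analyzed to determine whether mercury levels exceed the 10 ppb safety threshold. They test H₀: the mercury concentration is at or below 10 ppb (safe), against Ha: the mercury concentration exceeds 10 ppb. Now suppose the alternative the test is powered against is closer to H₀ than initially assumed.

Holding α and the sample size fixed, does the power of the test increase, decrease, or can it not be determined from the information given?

A smaller true effect puts the Ha sampling distribution closer to H₀, so more of it falls in the non-rejection region.
Since power = 1 − β and β increases, power decreases.

It decreases.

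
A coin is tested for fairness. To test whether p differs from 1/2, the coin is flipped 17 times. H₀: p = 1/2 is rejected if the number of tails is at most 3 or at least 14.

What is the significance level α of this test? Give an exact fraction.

Under H₀, S ~ Binomial(17, 1/2); α is the probability of landing in either tail, P(S ≤ 3) + P(S ≥ 14).
By symmetry, α = 2·P(S ≤ 3) = 2·(1 + 17 + 136 + 680)/131072 = 1668/131072 = 417/32768.

417/32768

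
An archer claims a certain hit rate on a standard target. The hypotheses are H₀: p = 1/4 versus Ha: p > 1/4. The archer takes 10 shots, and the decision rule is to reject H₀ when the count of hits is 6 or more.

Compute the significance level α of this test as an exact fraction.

10343/524288

Under H₀, S ~ Binomial(10, 1/4), and α = P(S ≥ 6).
P(S ≥ 6) = Σ_{j=6}^{10} C(10,j)·(1/4)^j·(3/4)^{10-j} = 10343/524288.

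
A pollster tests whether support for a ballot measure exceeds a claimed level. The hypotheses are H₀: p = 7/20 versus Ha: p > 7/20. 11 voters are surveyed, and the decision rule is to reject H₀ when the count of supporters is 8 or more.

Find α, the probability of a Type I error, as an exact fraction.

The Type I error probability is α = P(S ≥ 8) computed under H₀, where S ~ Binomial(11, 7/20).
Summing C(11,j)(7/20)^j(13/20)^{11−j} for j = 8,…,11 gives 62680681273/5120000000000.

62680681273/5120000000000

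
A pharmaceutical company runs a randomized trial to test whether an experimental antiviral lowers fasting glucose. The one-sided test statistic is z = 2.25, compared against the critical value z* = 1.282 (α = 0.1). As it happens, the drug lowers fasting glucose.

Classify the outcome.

No error (correct decision).

The conventional null hypothesis is that the drug has no effect on fasting glucose.
Since z = 2.25 > z* = 1.282, H₀ is rejected.
H₀ is false (actually the drug lowers fasting glucose).
The decision matches the true state — no error.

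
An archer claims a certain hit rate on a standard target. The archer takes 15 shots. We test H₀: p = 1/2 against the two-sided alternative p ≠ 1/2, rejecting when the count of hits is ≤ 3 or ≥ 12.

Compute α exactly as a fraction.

α = P(S ≤ 3 or S ≥ 12 | p = 1/2), S ~ Binomial(15, 1/2).
Each tail has probability (1 + 15 + 105 + 455)/32768; doubling gives α = 1152/32768 = 9/256.

9/256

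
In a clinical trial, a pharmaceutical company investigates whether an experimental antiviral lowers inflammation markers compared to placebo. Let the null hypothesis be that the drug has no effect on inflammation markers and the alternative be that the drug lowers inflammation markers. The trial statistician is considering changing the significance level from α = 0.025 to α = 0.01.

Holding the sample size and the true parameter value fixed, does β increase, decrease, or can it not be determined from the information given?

It increases.

Tightening α shrinks the rejection region. When Ha holds, fewer sample outcomes clear the stricter threshold, so more fall in the acceptance region.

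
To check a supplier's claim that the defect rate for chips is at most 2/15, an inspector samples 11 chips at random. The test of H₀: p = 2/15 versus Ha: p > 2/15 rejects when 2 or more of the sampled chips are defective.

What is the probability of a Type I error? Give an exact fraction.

764941728932/1729951171875

Under H₀, X ~ Binomial(11, 2/15); the Type I error rate is P(X ≥ 2).
α = 1 − P(X ≤ 1) = 1 − 965009442943/1729951171875 = 764941728932/1729951171875.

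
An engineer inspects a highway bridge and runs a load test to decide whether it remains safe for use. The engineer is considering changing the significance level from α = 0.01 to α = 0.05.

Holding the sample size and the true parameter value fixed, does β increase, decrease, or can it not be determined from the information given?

It decreases.

A larger α widens the rejection region, so when the alternative is true more outcomes lead to rejection — failing to reject becomes less likely.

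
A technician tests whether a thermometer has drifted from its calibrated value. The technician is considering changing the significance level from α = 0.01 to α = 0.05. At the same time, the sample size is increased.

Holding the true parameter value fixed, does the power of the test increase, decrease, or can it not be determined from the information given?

With a larger α the critical value moves toward the center, so more of the Ha sampling distribution lies in the rejection region. More data shrinks sampling variability; the test statistic under Ha concentrates further from the null value, making rejection more likely. Both changes push β in the same direction.
Since power = 1 − β and β decreases, power increases.

It increases.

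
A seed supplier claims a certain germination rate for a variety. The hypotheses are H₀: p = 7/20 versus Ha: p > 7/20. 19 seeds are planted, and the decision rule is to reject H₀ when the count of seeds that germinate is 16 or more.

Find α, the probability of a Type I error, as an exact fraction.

4867859971043445677/327680000000000000000000

Under H₀, S ~ Binomial(19, 7/20), and α = P(S ≥ 16).
Adding the binomial terms for j = 16 through 19 with p = 7/20 yields 4867859971043445677/327680000000000000000000.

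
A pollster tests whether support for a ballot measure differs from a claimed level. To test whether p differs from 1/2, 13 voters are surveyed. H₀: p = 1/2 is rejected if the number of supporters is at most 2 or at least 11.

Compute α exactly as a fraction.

23/1024

Under H₀, Y ~ Binomial(13, 1/2); α is the probability of landing in either tail, P(Y ≤ 2) + P(Y ≥ 11).
The two tails are symmetric, so α = 2·(1 + 13 + 78)/2^13 = 184/8192 = 23/1024.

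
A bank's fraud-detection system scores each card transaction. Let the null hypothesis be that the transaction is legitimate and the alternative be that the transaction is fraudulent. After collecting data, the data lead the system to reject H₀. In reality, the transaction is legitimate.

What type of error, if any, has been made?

H₀ was rejected, but H₀ is actually true.
Rejecting a true null hypothesis is a Type I error (false positive).

Type I error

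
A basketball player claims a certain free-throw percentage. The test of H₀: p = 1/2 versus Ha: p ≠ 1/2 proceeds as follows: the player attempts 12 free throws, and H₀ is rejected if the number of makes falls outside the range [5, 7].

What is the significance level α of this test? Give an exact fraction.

The significance level is the null-hypothesis probability of the rejection region {≤4} ∪ {≥8}.
Each tail has probability (1 + 12 + 66 + 220 + 495)/4096; doubling gives α = 1588/4096 = 397/1024.

397/1024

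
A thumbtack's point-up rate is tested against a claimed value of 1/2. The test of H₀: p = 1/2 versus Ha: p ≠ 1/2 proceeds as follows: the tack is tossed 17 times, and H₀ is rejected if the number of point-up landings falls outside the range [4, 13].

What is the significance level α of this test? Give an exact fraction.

417/32768

The significance level is the null-hypothesis probability of the rejection region {≤3} ∪ {≥14}.
The two tails are symmetric, so α = 2·(1 + 17 + 136 + 680)/2^17 = 1668/131072 = 417/32768.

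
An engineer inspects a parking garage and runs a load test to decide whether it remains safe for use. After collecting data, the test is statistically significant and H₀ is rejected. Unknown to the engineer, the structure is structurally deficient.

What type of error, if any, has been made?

Neither — the decision is correct.

The conventional null hypothesis here is that the structure meets the required load capacity (safe).
The test rejected a false H₀ — the decision matches the true state.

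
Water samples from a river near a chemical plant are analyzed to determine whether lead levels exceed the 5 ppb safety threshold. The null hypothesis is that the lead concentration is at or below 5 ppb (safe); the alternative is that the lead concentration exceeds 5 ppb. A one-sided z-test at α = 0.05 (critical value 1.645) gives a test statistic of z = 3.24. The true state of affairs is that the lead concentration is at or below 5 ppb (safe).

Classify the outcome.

Type I error

Since z = 3.24 > z* = 1.645, H₀ is rejected.
H₀ is true (actually the lead concentration is at or below 5 ppb (safe)).
Rejecting a true H₀ is a Type I error.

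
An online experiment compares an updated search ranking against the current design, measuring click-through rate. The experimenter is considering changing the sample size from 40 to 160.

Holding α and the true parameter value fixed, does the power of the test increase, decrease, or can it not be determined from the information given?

It increases.

More data shrinks sampling variability; the test statistic under Ha concentrates further from the null value, making rejection more likely.
Since power = 1 − β and β decreases, power increases.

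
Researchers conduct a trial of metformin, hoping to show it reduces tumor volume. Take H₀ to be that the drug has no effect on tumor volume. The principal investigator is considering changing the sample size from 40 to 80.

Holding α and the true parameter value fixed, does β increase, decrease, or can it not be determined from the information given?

It decreases.

A larger sample reduces the standard error, pulling the sampling distribution under Ha further from the non-rejection region.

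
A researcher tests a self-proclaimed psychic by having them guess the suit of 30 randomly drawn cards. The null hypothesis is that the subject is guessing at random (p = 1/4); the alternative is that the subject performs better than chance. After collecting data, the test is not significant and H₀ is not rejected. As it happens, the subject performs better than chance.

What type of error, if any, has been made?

H₀ was not rejected, but H₀ is actually false.
Failing to reject a false null hypothesis is a Type II error (false negative).

Type II error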